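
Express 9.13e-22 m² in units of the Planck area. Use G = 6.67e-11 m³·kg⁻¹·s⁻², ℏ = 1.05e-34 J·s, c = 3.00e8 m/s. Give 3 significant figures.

3.52e48

Planck area: A_P = ℏG/c³ = 2.59e-70 m².
9.13e-22 / 2.59e-70 = 3.52e48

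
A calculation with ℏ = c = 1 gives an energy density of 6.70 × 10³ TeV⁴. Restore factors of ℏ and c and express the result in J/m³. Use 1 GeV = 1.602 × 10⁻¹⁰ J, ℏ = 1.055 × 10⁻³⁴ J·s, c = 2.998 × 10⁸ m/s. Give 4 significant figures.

[E]/[L]³ = [E]⁴/(ℏc)³; restore (ℏc)⁻³.
1 GeV⁴ → 1/(ℏc)³ × (1 GeV in J)⁴ = 2.082 × 10³⁷ J/m³.
Convert the energy scale: 6.70 × 10³ TeV⁴ = 6.70 × 10¹⁵ GeV⁴.
Result: 6.70 × 10¹⁵ × 2.082 × 10³⁷ = 1.395 × 10⁵³ J/m³.

1.395 × 10⁵³ J/m³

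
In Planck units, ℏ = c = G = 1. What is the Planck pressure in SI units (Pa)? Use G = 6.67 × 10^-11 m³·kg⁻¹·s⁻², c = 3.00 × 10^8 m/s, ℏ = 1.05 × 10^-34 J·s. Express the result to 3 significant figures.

4.68 × 10^113 Pa

The unique combination of the constants set to 1 with dimensions of pressure is p_P = c⁷/(ℏG²).
  = 2.19 × 10^59 / 4.67 × 10^-55
  = 4.68 × 10^113 Pa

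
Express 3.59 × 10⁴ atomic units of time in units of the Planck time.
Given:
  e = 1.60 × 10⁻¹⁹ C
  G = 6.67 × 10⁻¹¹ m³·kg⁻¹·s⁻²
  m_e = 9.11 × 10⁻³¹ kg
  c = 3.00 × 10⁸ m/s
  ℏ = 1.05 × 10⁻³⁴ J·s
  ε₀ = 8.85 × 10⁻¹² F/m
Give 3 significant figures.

1.60 × 10³¹

atomic unit of time: τ_au = (4πε₀)²ℏ³/(m_e e⁴) = 2.40 × 10⁻¹⁷ s
Planck time: t_P = √(ℏG/c⁵) = 5.37 × 10⁻⁴⁴ s
3.59 × 10⁴ × 2.40 × 10⁻¹⁷ / 5.37 × 10⁻⁴⁴ = 1.60 × 10³¹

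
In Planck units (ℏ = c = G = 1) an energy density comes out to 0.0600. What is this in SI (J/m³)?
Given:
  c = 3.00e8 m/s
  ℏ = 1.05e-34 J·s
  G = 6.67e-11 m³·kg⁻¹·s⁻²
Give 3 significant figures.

2.81e112 J/m³

One Planck energy density: u_P = c⁷/(ℏG²) = 4.68e113 J/m³.
0.0600 × 4.68e113 J/m³ = 2.81e112 J/m³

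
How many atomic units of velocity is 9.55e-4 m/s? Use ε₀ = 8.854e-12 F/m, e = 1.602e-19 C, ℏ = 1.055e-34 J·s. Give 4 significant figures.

atomic unit of velocity: v_au = e²/(4πε₀ℏ) = 2.186e6 m/s.
9.55e-4 / 2.186e6 = 4.368e-10

4.368e-10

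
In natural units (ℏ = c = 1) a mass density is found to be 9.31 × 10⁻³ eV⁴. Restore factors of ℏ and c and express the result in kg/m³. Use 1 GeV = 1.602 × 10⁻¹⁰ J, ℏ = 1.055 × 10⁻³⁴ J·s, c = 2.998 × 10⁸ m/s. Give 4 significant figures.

Mass density is [E]/(c²[L]³) = [E]⁴/(ℏ³c⁵).
1 GeV⁴ → 1/(ℏ³c⁵) × (1 GeV in J)⁴ = 2.316 × 10²⁰ kg/m³.
Convert the energy scale: 9.31 × 10⁻³ eV⁴ = 9.31 × 10⁻³⁹ GeV⁴.
Result: 9.31 × 10⁻³⁹ × 2.316 × 10²⁰ = 2.156 × 10⁻¹⁸ kg/m³.

2.156 × 10⁻¹⁸ kg/m³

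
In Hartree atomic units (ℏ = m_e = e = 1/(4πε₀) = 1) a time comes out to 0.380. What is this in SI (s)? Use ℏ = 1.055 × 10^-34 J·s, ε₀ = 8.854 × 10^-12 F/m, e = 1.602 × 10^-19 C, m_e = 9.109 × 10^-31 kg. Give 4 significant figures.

One atomic unit of time: τ_au = (4πε₀)²ℏ³/(m_e e⁴) = 2.423 × 10^-17 s.
0.380 × 2.423 × 10^-17 s = 9.207 × 10^-18 s

9.207 × 10^-18 s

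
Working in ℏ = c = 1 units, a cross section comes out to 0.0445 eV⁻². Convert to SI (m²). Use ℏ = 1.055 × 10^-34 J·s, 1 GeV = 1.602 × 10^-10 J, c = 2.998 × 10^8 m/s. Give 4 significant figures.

Area is [L]² = [E]⁻²·(ℏc)²; restore (ℏc)².
1 GeV⁻² → (ℏc)² × (1 GeV in J)⁻² = 3.898 × 10^-32 m².
Convert the energy scale: 0.0445 eV⁻² = 4.45 × 10^16 GeV⁻².
Result: 4.45 × 10^16 × 3.898 × 10^-32 = 1.735 × 10^-15 m².

1.735 × 10^-15 m²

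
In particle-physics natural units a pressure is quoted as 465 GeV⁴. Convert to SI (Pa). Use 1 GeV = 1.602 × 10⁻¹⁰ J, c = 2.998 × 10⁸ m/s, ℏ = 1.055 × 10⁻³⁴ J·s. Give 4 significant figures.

9.679 × 10³⁹ Pa

Pressure is [E]/[L]³ = [E]⁴/(ℏc)³.
1 GeV⁴ → 1/(ℏc)³ × (1 GeV in J)⁴ = 2.082 × 10³⁷ Pa.
Result: 465 × 2.082 × 10³⁷ = 9.679 × 10³⁹ Pa.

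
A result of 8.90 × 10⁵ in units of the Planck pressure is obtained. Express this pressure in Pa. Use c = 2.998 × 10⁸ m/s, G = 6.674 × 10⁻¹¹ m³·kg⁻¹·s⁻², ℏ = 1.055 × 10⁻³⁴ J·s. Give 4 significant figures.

One Planck pressure: p_P = c⁷/(ℏG²) = 4.632 × 10¹¹³ Pa.
8.90 × 10⁵ × 4.632 × 10¹¹³ Pa = 4.123 × 10¹¹⁹ Pa

4.123 × 10¹¹⁹ Pa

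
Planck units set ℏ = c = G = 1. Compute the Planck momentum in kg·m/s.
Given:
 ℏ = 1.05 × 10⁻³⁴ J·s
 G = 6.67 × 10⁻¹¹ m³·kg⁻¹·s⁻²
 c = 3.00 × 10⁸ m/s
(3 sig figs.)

The unique combination of the constants set to 1 with dimensions of momentum is p_P = √(ℏc³/G).
  = √(42.5)
  = 6.52 kg·m/s

6.52 kg·m/s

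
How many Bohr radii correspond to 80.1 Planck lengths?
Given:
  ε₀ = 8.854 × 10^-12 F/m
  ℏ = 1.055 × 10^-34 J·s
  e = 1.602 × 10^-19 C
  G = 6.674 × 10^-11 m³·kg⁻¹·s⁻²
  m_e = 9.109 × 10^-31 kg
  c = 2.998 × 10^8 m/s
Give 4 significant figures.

2.444 × 10^-23

Planck length: ℓ_P = √(ℏG/c³) = 1.616 × 10^-35 m
Bohr radius: a₀ = 4πε₀ℏ²/(m_e e²) = 5.297 × 10^-11 m
80.1 × 1.616 × 10^-35 / 5.297 × 10^-11 = 2.444 × 10^-23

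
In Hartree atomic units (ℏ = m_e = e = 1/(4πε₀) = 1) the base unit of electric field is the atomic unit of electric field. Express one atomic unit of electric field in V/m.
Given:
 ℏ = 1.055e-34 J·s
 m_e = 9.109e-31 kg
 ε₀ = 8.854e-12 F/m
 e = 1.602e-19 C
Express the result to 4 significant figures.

5.131e11 V/m

E_au = E_h/(e a₀) = m_e²e⁵/((4πε₀)³ℏ⁴)
E_h = 4.354e-18 J
a₀ = 5.297e-11 m
E_h/(e·a₀) = 5.131e11 V/m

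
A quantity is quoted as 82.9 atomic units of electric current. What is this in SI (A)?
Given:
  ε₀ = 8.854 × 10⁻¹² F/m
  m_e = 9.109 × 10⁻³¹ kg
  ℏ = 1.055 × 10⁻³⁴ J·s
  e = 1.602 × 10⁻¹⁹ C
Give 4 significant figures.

One atomic unit of electric current: I_au = e E_h/ℏ = m_e e⁵/((4πε₀)²ℏ³) = 6.612 × 10⁻³ A.
82.9 × 6.612 × 10⁻³ A = 0.5481 A

0.5481 A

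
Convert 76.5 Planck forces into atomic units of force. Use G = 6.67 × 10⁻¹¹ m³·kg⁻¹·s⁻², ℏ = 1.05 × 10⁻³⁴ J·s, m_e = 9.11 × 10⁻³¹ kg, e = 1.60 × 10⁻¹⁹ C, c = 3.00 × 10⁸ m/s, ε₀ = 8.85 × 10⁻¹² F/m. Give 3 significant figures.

1.12 × 10⁵³

Planck force: F_P = c⁴/G = 1.21 × 10⁴⁴ N
atomic unit of force: F_au = E_h/a₀ = m_e²e⁶/((4πε₀)³ℏ⁴) = 8.33 × 10⁻⁸ N
76.5 × 1.21 × 10⁴⁴ / 8.33 × 10⁻⁸ = 1.12 × 10⁵³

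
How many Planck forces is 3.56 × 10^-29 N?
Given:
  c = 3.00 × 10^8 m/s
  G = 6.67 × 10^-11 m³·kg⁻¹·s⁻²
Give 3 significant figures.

2.93 × 10^-73

Planck force: F_P = c⁴/G = 1.21 × 10^44 N.
3.56 × 10^-29 / 1.21 × 10^44 = 2.93 × 10^-73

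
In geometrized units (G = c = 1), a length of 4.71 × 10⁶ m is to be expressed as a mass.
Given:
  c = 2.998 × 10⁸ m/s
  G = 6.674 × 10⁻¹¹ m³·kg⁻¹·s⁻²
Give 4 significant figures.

Length → mass via c²/G.
4.71 × 10⁶ m × (c²/G) = 6.343 × 10³³ kg

6.343 × 10³³ kg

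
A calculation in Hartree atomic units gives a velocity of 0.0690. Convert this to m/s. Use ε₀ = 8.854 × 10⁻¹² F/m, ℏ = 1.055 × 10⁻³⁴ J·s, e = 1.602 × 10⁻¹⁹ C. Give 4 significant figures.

1.509 × 10⁵ m/s

One atomic unit of velocity: v_au = e²/(4πε₀ℏ) = 2.186 × 10⁶ m/s.
0.0690 × 2.186 × 10⁶ m/s = 1.509 × 10⁵ m/s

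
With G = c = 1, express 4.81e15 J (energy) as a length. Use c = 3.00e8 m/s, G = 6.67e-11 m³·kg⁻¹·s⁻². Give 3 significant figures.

3.96e-29 m

Energy → length via G/c⁴.
4.81e15 J × (G/c⁴) = 3.96e-29 m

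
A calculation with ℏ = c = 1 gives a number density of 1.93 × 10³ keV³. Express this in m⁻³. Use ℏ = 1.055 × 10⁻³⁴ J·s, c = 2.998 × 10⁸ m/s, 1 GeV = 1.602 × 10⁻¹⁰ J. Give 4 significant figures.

Number density is [L]⁻³ = [E]³/(ℏc)³.
1 GeV³ → 1/(ℏc)³ × (1 GeV in J)³ = 1.299 × 10⁴⁷ m⁻³.
Convert the energy scale: 1.93 × 10³ keV³ = 1.93 × 10⁻¹⁵ GeV³.
Result: 1.93 × 10⁻¹⁵ × 1.299 × 10⁴⁷ = 2.508 × 10³² m⁻³.

2.508 × 10³² m⁻³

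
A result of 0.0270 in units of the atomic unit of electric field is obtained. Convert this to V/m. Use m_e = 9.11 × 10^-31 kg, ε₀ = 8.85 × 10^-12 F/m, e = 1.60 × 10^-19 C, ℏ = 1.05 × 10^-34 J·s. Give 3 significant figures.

1.41 × 10^10 V/m

One atomic unit of electric field: E_au = E_h/(e a₀) = m_e²e⁵/((4πε₀)³ℏ⁴) = 5.20 × 10^11 V/m.
0.0270 × 5.20 × 10^11 V/m = 1.41 × 10^10 V/m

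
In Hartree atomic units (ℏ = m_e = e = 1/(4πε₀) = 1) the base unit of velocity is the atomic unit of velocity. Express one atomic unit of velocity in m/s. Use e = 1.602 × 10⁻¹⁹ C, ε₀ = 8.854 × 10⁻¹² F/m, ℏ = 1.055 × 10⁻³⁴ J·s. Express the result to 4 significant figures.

2.186 × 10⁶ m/s

v_au = e²/(4πε₀ℏ)
  = 2.566 × 10⁻³⁸ / 1.174 × 10⁻⁴⁴
  = 2.186 × 10⁶ m/s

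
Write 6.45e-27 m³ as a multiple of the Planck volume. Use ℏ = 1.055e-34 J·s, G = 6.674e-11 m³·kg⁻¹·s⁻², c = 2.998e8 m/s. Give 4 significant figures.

Planck volume: V_P = (ℏG/c³)^(3/2) = 4.224e-105 m³.
6.45e-27 / 4.224e-105 = 1.527e78

1.527e78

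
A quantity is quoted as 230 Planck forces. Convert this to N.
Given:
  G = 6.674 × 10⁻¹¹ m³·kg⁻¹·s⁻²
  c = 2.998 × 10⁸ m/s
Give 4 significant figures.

2.784 × 10⁴⁶ N

One Planck force: F_P = c⁴/G = 1.210 × 10⁴⁴ N.
230 × 1.210 × 10⁴⁴ N = 2.784 × 10⁴⁶ N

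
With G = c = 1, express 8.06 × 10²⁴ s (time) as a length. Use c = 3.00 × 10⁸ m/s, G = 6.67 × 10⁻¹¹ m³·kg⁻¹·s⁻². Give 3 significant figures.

2.42 × 10³³ m

Time → length via c.
8.06 × 10²⁴ s × (c) = 2.42 × 10³³ m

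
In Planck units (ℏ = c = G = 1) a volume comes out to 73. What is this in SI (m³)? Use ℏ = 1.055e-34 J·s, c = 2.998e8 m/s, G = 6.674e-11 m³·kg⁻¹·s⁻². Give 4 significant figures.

3.083e-103 m³

One Planck volume: V_P = (ℏG/c³)^(3/2) = 4.224e-105 m³.
73 × 4.224e-105 m³ = 3.083e-103 m³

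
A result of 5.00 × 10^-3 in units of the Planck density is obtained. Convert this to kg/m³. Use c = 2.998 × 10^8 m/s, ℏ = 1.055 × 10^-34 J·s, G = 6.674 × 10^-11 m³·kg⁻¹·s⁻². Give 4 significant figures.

One Planck density: ρ_P = c⁵/(ℏG²) = 5.154 × 10^96 kg/m³.
5.00 × 10^-3 × 5.154 × 10^96 kg/m³ = 2.577 × 10^94 kg/m³

2.577 × 10^94 kg/m³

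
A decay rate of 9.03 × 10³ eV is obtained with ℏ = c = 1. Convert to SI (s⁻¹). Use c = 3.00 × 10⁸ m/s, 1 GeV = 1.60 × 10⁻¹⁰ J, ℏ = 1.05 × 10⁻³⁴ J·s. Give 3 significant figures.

1.38 × 10¹⁹ s⁻¹

A rate is [E]/ℏ; divide by ℏ.
1 GeV → 1/ℏ × (1 GeV in J) = 1.52 × 10²⁴ s⁻¹.
Convert the energy scale: 9.03 × 10³ eV = 9.03 × 10⁻⁶ GeV.
Result: 9.03 × 10⁻⁶ × 1.52 × 10²⁴ = 1.38 × 10¹⁹ s⁻¹.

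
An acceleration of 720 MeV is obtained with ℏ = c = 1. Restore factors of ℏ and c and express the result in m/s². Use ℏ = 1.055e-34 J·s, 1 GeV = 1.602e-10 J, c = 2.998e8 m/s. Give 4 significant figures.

3.278e32 m/s²

Acceleration is [L]/[T]² = c·[E]/ℏ.
1 GeV → c/ℏ × (1 GeV in J) = 4.552e32 m/s².
Convert the energy scale: 720 MeV = 0.720 GeV.
Result: 0.720 × 4.552e32 = 3.278e32 m/s².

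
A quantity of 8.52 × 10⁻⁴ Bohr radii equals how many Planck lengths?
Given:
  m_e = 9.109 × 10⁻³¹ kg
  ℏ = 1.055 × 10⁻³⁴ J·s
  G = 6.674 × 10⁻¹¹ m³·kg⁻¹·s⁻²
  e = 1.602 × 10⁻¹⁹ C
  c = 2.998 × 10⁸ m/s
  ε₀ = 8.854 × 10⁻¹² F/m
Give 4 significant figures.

Bohr radius: a₀ = 4πε₀ℏ²/(m_e e²) = 5.297 × 10⁻¹¹ m
Planck length: ℓ_P = √(ℏG/c³) = 1.616 × 10⁻³⁵ m
8.52 × 10⁻⁴ × 5.297 × 10⁻¹¹ / 1.616 × 10⁻³⁵ = 2.792 × 10²¹

2.792 × 10²¹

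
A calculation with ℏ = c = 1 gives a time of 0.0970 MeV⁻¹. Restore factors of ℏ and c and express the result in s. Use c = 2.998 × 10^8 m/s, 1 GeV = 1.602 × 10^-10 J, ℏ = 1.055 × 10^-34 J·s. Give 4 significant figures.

A time is [E]⁻¹ in ℏ=c=1; restore one factor of ℏ.
1 GeV⁻¹ → ℏ × (1 GeV in J)⁻¹ = 6.586 × 10^-25 s.
Convert the energy scale: 0.0970 MeV⁻¹ = 97 GeV⁻¹.
Result: 97 × 6.586 × 10^-25 = 6.388 × 10^-23 s.

6.388 × 10^-23 s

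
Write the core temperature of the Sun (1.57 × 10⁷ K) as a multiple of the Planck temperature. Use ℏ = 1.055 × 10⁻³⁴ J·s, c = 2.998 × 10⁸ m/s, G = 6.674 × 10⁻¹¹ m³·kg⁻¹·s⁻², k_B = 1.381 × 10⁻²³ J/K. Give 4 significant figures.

Planck temperature: T_P = √(ℏc⁵/G) / k_B = 1.417 × 10³² K.
1.57 × 10⁷ / 1.417 × 10³² = 1.108 × 10⁻²⁵

1.108 × 10⁻²⁵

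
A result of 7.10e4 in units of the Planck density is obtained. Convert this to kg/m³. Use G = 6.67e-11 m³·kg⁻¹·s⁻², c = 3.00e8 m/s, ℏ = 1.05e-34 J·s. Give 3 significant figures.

3.69e101 kg/m³

One Planck density: ρ_P = c⁵/(ℏG²) = 5.20e96 kg/m³.
7.10e4 × 5.20e96 kg/m³ = 3.69e101 kg/m³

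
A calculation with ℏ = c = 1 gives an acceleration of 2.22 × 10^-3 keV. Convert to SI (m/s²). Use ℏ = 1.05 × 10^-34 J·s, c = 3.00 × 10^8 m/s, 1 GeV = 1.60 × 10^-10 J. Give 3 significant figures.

Acceleration is [L]/[T]² = c·[E]/ℏ.
1 GeV → c/ℏ × (1 GeV in J) = 4.57 × 10^32 m/s².
Convert the energy scale: 2.22 × 10^-3 keV = 2.22 × 10^-9 GeV.
Result: 2.22 × 10^-9 × 4.57 × 10^32 = 1.01 × 10^24 m/s².

1.01 × 10^24 m/s²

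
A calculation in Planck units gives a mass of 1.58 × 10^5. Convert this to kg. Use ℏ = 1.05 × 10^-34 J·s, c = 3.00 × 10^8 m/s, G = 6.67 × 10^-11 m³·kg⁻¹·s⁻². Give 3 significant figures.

3.43 × 10^-3 kg

One Planck mass: m_P = √(ℏc/G) = 2.17 × 10^-8 kg.
1.58 × 10^5 × 2.17 × 10^-8 kg = 3.43 × 10^-3 kg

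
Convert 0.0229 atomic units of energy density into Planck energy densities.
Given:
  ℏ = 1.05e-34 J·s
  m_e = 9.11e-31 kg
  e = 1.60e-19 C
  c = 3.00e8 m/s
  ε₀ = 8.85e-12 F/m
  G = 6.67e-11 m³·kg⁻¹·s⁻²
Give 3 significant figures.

1.47e-102

atomic unit of energy density: u_au = E_h/a₀³ = m_e⁴e¹⁰/((4πε₀)⁵ℏ⁸) = 3.01e13 J/m³
Planck energy density: u_P = c⁷/(ℏG²) = 4.68e113 J/m³
0.0229 × 3.01e13 / 4.68e113 = 1.47e-102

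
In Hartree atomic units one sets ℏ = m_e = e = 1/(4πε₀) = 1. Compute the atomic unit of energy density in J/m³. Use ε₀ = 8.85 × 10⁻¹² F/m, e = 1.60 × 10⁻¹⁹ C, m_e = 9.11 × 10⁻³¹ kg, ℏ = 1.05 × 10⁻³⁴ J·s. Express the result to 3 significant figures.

3.01 × 10¹³ J/m³

u_au = E_h/a₀³ = m_e⁴e¹⁰/((4πε₀)⁵ℏ⁸)
E_h = 4.38 × 10⁻¹⁸ J
a₀ = 5.26 × 10⁻¹¹ m
E_h/a₀³ = 3.01 × 10¹³ J/m³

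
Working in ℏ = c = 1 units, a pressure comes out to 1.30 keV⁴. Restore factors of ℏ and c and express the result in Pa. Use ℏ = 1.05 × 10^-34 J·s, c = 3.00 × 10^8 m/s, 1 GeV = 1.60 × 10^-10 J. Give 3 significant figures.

Pressure is [E]/[L]³ = [E]⁴/(ℏc)³.
1 GeV⁴ → 1/(ℏc)³ × (1 GeV in J)⁴ = 2.10 × 10^37 Pa.
Convert the energy scale: 1.30 keV⁴ = 1.30 × 10^-24 GeV⁴.
Result: 1.30 × 10^-24 × 2.10 × 10^37 = 2.73 × 10^13 Pa.

2.73 × 10^13 Pa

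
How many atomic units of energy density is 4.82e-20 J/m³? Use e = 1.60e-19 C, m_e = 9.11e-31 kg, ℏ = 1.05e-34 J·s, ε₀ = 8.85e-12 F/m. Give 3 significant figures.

atomic unit of energy density: u_au = E_h/a₀³ = m_e⁴e¹⁰/((4πε₀)⁵ℏ⁸) = 3.01e13 J/m³.
4.82e-20 / 3.01e13 = 1.60e-33

1.60e-33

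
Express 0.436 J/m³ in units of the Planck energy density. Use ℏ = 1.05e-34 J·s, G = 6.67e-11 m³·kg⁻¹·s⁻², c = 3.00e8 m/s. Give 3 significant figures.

9.31e-115

Planck energy density: u_P = c⁷/(ℏG²) = 4.68e113 J/m³.
0.436 / 4.68e113 = 9.31e-115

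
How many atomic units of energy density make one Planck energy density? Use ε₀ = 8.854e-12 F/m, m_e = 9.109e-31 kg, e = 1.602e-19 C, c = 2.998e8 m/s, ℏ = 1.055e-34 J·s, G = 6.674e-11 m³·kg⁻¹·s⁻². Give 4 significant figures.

Planck energy density: u_P = c⁷/(ℏG²) = 4.632e113 J/m³
atomic unit of energy density: u_au = E_h/a₀³ = m_e⁴e¹⁰/((4πε₀)⁵ℏ⁸) = 2.929e13 J/m³
ratio = 4.632e113 / 2.929e13 = 1.581e100

1.581e100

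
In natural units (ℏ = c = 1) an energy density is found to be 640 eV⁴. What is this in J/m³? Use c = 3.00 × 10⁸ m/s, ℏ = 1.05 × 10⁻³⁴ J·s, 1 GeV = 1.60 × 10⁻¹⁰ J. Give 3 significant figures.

1.34 × 10⁴ J/m³

[E]/[L]³ = [E]⁴/(ℏc)³; restore (ℏc)⁻³.
1 GeV⁴ → 1/(ℏc)³ × (1 GeV in J)⁴ = 2.10 × 10³⁷ J/m³.
Convert the energy scale: 640 eV⁴ = 6.40 × 10⁻³⁴ GeV⁴.
Result: 6.40 × 10⁻³⁴ × 2.10 × 10³⁷ = 1.34 × 10⁴ J/m³.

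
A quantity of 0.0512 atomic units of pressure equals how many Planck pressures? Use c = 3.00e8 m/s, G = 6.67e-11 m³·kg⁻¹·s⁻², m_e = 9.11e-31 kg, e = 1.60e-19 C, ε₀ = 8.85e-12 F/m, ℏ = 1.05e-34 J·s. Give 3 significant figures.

atomic unit of pressure: P_au = E_h/a₀³ = m_e⁴e¹⁰/((4πε₀)⁵ℏ⁸) = 3.01e13 Pa
Planck pressure: p_P = c⁷/(ℏG²) = 4.68e113 Pa
0.0512 × 3.01e13 / 4.68e113 = 3.29e-102

3.29e-102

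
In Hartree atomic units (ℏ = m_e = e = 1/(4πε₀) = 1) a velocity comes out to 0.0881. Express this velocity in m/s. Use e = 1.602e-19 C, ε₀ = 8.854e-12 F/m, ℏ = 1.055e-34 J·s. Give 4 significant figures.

1.926e5 m/s

One atomic unit of velocity: v_au = e²/(4πε₀ℏ) = 2.186e6 m/s.
0.0881 × 2.186e6 m/s = 1.926e5 m/s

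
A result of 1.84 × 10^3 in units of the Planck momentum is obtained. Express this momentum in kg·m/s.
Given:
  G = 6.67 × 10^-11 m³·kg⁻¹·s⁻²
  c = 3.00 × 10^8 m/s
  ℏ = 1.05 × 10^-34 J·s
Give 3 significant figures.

1.20 × 10^4 kg·m/s

One Planck momentum: p_P = √(ℏc³/G) = 6.52 kg·m/s.
1.84 × 10^3 × 6.52 kg·m/s = 1.20 × 10^4 kg·m/s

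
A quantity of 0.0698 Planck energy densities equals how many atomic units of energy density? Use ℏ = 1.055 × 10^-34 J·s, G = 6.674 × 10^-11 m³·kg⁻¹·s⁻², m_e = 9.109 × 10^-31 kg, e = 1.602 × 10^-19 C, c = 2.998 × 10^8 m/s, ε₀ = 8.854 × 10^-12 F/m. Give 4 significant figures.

Planck energy density: u_P = c⁷/(ℏG²) = 4.632 × 10^113 J/m³
atomic unit of energy density: u_au = E_h/a₀³ = m_e⁴e¹⁰/((4πε₀)⁵ℏ⁸) = 2.929 × 10^13 J/m³
0.0698 × 4.632 × 10^113 / 2.929 × 10^13 = 1.104 × 10^99

1.104 × 10^99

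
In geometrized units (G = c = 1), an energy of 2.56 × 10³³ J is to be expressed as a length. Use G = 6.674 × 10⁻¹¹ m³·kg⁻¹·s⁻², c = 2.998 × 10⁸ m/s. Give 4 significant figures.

Energy → length via G/c⁴.
2.56 × 10³³ J × (G/c⁴) = 2.115 × 10⁻¹¹ m

2.115 × 10⁻¹¹ m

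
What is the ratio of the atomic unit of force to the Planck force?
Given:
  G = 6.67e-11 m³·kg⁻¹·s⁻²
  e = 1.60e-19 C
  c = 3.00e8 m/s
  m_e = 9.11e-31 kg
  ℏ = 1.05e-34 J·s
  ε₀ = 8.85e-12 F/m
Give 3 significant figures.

6.86e-52

atomic unit of force: F_au = E_h/a₀ = m_e²e⁶/((4πε₀)³ℏ⁴) = 8.33e-8 N
Planck force: F_P = c⁴/G = 1.21e44 N
ratio = 8.33e-8 / 1.21e44 = 6.86e-52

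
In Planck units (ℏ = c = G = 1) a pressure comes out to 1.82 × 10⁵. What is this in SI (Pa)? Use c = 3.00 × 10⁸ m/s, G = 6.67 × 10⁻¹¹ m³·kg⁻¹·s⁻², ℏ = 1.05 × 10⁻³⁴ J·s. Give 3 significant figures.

One Planck pressure: p_P = c⁷/(ℏG²) = 4.68 × 10¹¹³ Pa.
1.82 × 10⁵ × 4.68 × 10¹¹³ Pa = 8.52 × 10¹¹⁸ Pa

8.52 × 10¹¹⁸ Pa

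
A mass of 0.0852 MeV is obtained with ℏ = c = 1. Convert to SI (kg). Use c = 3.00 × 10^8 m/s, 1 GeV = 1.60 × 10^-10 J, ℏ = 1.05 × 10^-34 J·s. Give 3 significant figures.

1.51 × 10^-31 kg

Mass is [E]/c²; divide by c².
1 GeV → 1/c² × (1 GeV in J) = 1.78 × 10^-27 kg.
Convert the energy scale: 0.0852 MeV = 8.52 × 10^-5 GeV.
Result: 8.52 × 10^-5 × 1.78 × 10^-27 = 1.51 × 10^-31 kg.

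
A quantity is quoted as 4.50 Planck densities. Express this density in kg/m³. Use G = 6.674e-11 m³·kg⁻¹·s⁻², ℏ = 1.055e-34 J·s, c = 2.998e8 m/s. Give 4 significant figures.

One Planck density: ρ_P = c⁵/(ℏG²) = 5.154e96 kg/m³.
4.50 × 5.154e96 kg/m³ = 2.319e97 kg/m³

2.319e97 kg/m³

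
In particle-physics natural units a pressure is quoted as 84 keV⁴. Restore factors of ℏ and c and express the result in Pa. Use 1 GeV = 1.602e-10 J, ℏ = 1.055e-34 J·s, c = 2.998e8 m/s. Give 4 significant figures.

1.749e15 Pa

Pressure is [E]/[L]³ = [E]⁴/(ℏc)³.
1 GeV⁴ → 1/(ℏc)³ × (1 GeV in J)⁴ = 2.082e37 Pa.
Convert the energy scale: 84 keV⁴ = 8.40e-23 GeV⁴.
Result: 8.40e-23 × 2.082e37 = 1.749e15 Pa.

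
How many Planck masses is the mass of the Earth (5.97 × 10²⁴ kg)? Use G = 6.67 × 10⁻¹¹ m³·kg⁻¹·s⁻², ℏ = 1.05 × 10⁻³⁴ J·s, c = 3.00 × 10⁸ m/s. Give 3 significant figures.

Planck mass: m_P = √(ℏc/G) = 2.17 × 10⁻⁸ kg.
5.97 × 10²⁴ / 2.17 × 10⁻⁸ = 2.75 × 10³²

2.75 × 10³²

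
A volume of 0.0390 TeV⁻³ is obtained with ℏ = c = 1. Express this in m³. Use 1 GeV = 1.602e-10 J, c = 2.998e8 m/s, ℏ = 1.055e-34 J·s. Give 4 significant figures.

3.001e-58 m³

Volume is [L]³ = [E]⁻³·(ℏc)³.
1 GeV⁻³ → (ℏc)³ × (1 GeV in J)⁻³ = 7.696e-48 m³.
Convert the energy scale: 0.0390 TeV⁻³ = 3.90e-11 GeV⁻³.
Result: 3.90e-11 × 7.696e-48 = 3.001e-58 m³.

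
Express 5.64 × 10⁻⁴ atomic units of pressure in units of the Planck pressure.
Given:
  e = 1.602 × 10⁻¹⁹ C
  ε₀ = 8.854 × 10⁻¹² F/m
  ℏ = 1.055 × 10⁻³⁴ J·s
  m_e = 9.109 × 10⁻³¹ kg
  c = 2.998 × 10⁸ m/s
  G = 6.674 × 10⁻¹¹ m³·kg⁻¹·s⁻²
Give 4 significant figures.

3.566 × 10⁻¹⁰⁴

atomic unit of pressure: P_au = E_h/a₀³ = m_e⁴e¹⁰/((4πε₀)⁵ℏ⁸) = 2.929 × 10¹³ Pa
Planck pressure: p_P = c⁷/(ℏG²) = 4.632 × 10¹¹³ Pa
5.64 × 10⁻⁴ × 2.929 × 10¹³ / 4.632 × 10¹¹³ = 3.566 × 10⁻¹⁰⁴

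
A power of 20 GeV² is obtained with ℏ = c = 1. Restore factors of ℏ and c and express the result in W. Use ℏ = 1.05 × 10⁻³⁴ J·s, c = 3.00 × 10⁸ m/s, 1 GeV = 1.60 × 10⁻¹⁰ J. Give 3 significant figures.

Power is [E]/[T] = [E]²/ℏ.
1 GeV² → 1/ℏ × (1 GeV in J)² = 2.44 × 10¹⁴ W.
Result: 20 × 2.44 × 10¹⁴ = 4.88 × 10¹⁵ W.

4.88 × 10¹⁵ W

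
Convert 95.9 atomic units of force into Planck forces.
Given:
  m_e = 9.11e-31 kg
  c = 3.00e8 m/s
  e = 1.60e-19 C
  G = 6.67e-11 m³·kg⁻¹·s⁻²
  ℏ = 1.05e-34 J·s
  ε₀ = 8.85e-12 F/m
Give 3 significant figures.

atomic unit of force: F_au = E_h/a₀ = m_e²e⁶/((4πε₀)³ℏ⁴) = 8.33e-8 N
Planck force: F_P = c⁴/G = 1.21e44 N
95.9 × 8.33e-8 / 1.21e44 = 6.58e-50

6.58e-50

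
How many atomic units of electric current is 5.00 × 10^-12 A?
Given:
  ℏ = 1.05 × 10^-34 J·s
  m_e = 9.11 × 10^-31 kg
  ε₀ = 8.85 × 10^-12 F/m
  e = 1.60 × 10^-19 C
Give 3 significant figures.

7.49 × 10^-10

atomic unit of electric current: I_au = e E_h/ℏ = m_e e⁵/((4πε₀)²ℏ³) = 6.67 × 10^-3 A.
5.00 × 10^-12 / 6.67 × 10^-3 = 7.49 × 10^-10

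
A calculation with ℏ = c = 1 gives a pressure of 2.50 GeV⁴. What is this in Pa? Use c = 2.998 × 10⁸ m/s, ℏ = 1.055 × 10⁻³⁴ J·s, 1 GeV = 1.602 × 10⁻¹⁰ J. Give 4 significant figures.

5.204 × 10³⁷ Pa

Pressure is [E]/[L]³ = [E]⁴/(ℏc)³.
1 GeV⁴ → 1/(ℏc)³ × (1 GeV in J)⁴ = 2.082 × 10³⁷ Pa.
Result: 2.50 × 2.082 × 10³⁷ = 5.204 × 10³⁷ Pa.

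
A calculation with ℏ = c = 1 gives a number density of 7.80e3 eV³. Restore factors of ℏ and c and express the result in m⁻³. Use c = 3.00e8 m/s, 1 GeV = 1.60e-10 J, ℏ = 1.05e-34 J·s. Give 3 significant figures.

Number density is [L]⁻³ = [E]³/(ℏc)³.
1 GeV³ → 1/(ℏc)³ × (1 GeV in J)³ = 1.31e47 m⁻³.
Convert the energy scale: 7.80e3 eV³ = 7.80e-24 GeV³.
Result: 7.80e-24 × 1.31e47 = 1.02e24 m⁻³.

1.02e24 m⁻³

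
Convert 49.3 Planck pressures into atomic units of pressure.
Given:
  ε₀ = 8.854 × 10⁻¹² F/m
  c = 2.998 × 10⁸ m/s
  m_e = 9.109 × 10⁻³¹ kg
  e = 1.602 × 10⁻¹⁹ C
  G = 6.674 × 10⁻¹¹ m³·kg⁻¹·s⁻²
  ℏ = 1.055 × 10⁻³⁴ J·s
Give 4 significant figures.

7.797 × 10¹⁰¹

Planck pressure: p_P = c⁷/(ℏG²) = 4.632 × 10¹¹³ Pa
atomic unit of pressure: P_au = E_h/a₀³ = m_e⁴e¹⁰/((4πε₀)⁵ℏ⁸) = 2.929 × 10¹³ Pa
49.3 × 4.632 × 10¹¹³ / 2.929 × 10¹³ = 7.797 × 10¹⁰¹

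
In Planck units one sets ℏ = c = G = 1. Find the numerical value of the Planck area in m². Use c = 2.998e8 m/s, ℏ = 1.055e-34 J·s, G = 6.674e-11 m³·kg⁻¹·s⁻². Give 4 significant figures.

A_P = ℏG/c³
  = 7.041e-45 / 2.695e25
  = 2.613e-70 m²

2.613e-70 m²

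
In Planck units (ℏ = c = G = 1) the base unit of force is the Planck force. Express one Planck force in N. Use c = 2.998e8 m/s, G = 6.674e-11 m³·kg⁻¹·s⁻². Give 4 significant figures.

F_P = c⁴/G
  = 8.078e33 / 6.674e-11
  = 1.210e44 N

1.210e44 N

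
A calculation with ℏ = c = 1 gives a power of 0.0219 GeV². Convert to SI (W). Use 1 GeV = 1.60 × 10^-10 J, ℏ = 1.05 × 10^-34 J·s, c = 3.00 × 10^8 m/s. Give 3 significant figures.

Power is [E]/[T] = [E]²/ℏ.
1 GeV² → 1/ℏ × (1 GeV in J)² = 2.44 × 10^14 W.
Result: 0.0219 × 2.44 × 10^14 = 5.34 × 10^12 W.

5.34 × 10^12 W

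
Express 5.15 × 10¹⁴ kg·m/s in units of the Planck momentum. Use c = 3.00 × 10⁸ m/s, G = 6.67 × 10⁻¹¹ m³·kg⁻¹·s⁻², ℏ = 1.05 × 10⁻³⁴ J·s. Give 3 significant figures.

Planck momentum: p_P = √(ℏc³/G) = 6.52 kg·m/s.
5.15 × 10¹⁴ / 6.52 = 7.90 × 10¹³

7.90 × 10¹³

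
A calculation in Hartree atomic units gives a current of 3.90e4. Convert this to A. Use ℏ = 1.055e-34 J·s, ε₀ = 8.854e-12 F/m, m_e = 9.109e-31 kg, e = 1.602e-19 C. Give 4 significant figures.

257.9 A

One atomic unit of electric current: I_au = e E_h/ℏ = m_e e⁵/((4πε₀)²ℏ³) = 6.612e-3 A.
3.90e4 × 6.612e-3 A = 257.9 A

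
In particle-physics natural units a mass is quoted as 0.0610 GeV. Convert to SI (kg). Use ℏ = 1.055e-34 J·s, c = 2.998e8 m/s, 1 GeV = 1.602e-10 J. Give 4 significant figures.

1.087e-28 kg

Mass is [E]/c²; divide by c².
1 GeV → 1/c² × (1 GeV in J) = 1.782e-27 kg.
Result: 0.0610 × 1.782e-27 = 1.087e-28 kg.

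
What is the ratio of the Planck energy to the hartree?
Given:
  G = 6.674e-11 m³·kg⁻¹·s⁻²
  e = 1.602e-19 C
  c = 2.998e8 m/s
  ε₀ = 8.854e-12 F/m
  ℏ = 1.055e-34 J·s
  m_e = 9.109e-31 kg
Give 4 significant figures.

4.494e26

Planck energy: E_P = √(ℏc⁵/G) = 1.957e9 J
hartree: E_h = m_e e⁴/(4πε₀ℏ)² = 4.354e-18 J
ratio = 1.957e9 / 4.354e-18 = 4.494e26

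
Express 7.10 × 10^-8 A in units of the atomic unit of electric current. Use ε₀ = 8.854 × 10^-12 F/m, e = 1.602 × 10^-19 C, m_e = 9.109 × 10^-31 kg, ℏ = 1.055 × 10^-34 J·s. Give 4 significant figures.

atomic unit of electric current: I_au = e E_h/ℏ = m_e e⁵/((4πε₀)²ℏ³) = 6.612 × 10^-3 A.
7.10 × 10^-8 / 6.612 × 10^-3 = 1.074 × 10^-5

1.074 × 10^-5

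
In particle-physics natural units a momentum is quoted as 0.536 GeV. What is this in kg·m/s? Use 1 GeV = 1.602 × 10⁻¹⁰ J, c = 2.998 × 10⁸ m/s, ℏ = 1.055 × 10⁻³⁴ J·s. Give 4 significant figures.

Momentum is [E]/c; divide by c.
1 GeV → 1/c × (1 GeV in J) = 5.344 × 10⁻¹⁹ kg·m/s.
Result: 0.536 × 5.344 × 10⁻¹⁹ = 2.864 × 10⁻¹⁹ kg·m/s.

2.864 × 10⁻¹⁹ kg·m/s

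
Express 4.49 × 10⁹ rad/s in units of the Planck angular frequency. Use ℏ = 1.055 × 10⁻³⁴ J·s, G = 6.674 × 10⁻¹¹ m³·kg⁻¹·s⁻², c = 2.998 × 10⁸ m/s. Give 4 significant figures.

2.421 × 10⁻³⁴

Planck angular frequency: ω_P = √(c⁵/(ℏG)) = 1.855 × 10⁴³ rad/s.
4.49 × 10⁹ / 1.855 × 10⁴³ = 2.421 × 10⁻³⁴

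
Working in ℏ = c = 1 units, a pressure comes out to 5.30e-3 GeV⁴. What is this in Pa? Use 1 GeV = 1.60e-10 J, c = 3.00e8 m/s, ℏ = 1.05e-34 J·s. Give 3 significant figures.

Pressure is [E]/[L]³ = [E]⁴/(ℏc)³.
1 GeV⁴ → 1/(ℏc)³ × (1 GeV in J)⁴ = 2.10e37 Pa.
Result: 5.30e-3 × 2.10e37 = 1.11e35 Pa.

1.11e35 Pa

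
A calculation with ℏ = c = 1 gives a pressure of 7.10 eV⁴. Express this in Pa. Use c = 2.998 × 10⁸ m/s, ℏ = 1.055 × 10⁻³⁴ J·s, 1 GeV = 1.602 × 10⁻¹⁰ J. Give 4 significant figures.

Pressure is [E]/[L]³ = [E]⁴/(ℏc)³.
1 GeV⁴ → 1/(ℏc)³ × (1 GeV in J)⁴ = 2.082 × 10³⁷ Pa.
Convert the energy scale: 7.10 eV⁴ = 7.10 × 10⁻³⁶ GeV⁴.
Result: 7.10 × 10⁻³⁶ × 2.082 × 10³⁷ = 147.8 Pa.

147.8 Pa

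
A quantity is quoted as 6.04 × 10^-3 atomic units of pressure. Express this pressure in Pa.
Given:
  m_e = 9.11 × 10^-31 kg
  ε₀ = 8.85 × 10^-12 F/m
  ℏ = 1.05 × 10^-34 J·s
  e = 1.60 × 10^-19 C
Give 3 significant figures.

One atomic unit of pressure: P_au = E_h/a₀³ = m_e⁴e¹⁰/((4πε₀)⁵ℏ⁸) = 3.01 × 10^13 Pa.
6.04 × 10^-3 × 3.01 × 10^13 Pa = 1.82 × 10^11 Pa

1.82 × 10^11 Pa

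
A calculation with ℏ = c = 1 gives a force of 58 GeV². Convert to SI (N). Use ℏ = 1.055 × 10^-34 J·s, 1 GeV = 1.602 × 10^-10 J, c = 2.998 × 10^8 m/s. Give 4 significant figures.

Force is [E]/[L] = [E]²/(ℏc); restore (ℏc)⁻¹.
1 GeV² → 1/(ℏc) × (1 GeV in J)² = 8.114 × 10^5 N.
Result: 58 × 8.114 × 10^5 = 4.706 × 10^7 N.

4.706 × 10^7 N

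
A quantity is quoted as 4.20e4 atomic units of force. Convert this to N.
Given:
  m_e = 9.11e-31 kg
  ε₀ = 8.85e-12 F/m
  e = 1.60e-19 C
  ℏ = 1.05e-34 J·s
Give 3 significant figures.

One atomic unit of force: F_au = E_h/a₀ = m_e²e⁶/((4πε₀)³ℏ⁴) = 8.33e-8 N.
4.20e4 × 8.33e-8 N = 3.50e-3 N

3.50e-3 N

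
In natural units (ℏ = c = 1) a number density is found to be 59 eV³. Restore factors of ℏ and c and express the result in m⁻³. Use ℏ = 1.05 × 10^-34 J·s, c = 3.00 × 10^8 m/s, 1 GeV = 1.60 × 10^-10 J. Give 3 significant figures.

Number density is [L]⁻³ = [E]³/(ℏc)³.
1 GeV³ → 1/(ℏc)³ × (1 GeV in J)³ = 1.31 × 10^47 m⁻³.
Convert the energy scale: 59 eV³ = 5.90 × 10^-26 GeV³.
Result: 5.90 × 10^-26 × 1.31 × 10^47 = 7.73 × 10^21 m⁻³.

7.73 × 10^21 m⁻³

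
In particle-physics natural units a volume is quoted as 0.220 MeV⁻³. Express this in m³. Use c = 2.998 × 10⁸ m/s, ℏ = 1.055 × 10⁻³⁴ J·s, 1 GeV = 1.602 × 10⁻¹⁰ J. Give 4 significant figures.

1.693 × 10⁻³⁹ m³

Volume is [L]³ = [E]⁻³·(ℏc)³.
1 GeV⁻³ → (ℏc)³ × (1 GeV in J)⁻³ = 7.696 × 10⁻⁴⁸ m³.
Convert the energy scale: 0.220 MeV⁻³ = 2.20 × 10⁸ GeV⁻³.
Result: 2.20 × 10⁸ × 7.696 × 10⁻⁴⁸ = 1.693 × 10⁻³⁹ m³.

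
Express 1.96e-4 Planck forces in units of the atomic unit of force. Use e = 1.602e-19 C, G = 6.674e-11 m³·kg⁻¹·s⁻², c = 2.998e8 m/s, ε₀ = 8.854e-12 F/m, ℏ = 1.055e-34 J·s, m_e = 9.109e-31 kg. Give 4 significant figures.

Planck force: F_P = c⁴/G = 1.210e44 N
atomic unit of force: F_au = E_h/a₀ = m_e²e⁶/((4πε₀)³ℏ⁴) = 8.220e-8 N
1.96e-4 × 1.210e44 / 8.220e-8 = 2.886e47

2.886e47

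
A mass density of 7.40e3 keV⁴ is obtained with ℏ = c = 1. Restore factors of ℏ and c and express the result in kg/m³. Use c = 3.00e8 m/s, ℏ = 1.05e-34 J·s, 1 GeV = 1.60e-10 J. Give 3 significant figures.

1.72 kg/m³

Mass density is [E]/(c²[L]³) = [E]⁴/(ℏ³c⁵).
1 GeV⁴ → 1/(ℏ³c⁵) × (1 GeV in J)⁴ = 2.33e20 kg/m³.
Convert the energy scale: 7.40e3 keV⁴ = 7.40e-21 GeV⁴.
Result: 7.40e-21 × 2.33e20 = 1.72 kg/m³.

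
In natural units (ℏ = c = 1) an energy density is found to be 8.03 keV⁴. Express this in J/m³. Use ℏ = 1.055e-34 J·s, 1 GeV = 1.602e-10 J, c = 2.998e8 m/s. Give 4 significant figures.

1.672e14 J/m³

[E]/[L]³ = [E]⁴/(ℏc)³; restore (ℏc)⁻³.
1 GeV⁴ → 1/(ℏc)³ × (1 GeV in J)⁴ = 2.082e37 J/m³.
Convert the energy scale: 8.03 keV⁴ = 8.03e-24 GeV⁴.
Result: 8.03e-24 × 2.082e37 = 1.672e14 J/m³.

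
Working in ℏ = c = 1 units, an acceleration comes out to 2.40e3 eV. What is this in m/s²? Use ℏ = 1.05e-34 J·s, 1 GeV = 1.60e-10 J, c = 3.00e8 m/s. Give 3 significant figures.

1.10e27 m/s²

Acceleration is [L]/[T]² = c·[E]/ℏ.
1 GeV → c/ℏ × (1 GeV in J) = 4.57e32 m/s².
Convert the energy scale: 2.40e3 eV = 2.40e-6 GeV.
Result: 2.40e-6 × 4.57e32 = 1.10e27 m/s².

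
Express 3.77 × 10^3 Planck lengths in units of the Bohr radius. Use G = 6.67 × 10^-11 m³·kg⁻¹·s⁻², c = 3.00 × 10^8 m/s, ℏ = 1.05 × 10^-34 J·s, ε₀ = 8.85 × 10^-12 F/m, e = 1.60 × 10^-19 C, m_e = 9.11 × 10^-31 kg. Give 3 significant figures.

Planck length: ℓ_P = √(ℏG/c³) = 1.61 × 10^-35 m
Bohr radius: a₀ = 4πε₀ℏ²/(m_e e²) = 5.26 × 10^-11 m
3.77 × 10^3 × 1.61 × 10^-35 / 5.26 × 10^-11 = 1.15 × 10^-21

1.15 × 10^-21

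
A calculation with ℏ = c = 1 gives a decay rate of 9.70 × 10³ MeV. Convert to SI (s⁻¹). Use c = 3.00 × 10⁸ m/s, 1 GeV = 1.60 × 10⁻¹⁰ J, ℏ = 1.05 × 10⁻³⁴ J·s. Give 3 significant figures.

1.48 × 10²⁵ s⁻¹

A rate is [E]/ℏ; divide by ℏ.
1 GeV → 1/ℏ × (1 GeV in J) = 1.52 × 10²⁴ s⁻¹.
Convert the energy scale: 9.70 × 10³ MeV = 9.70 GeV.
Result: 9.70 × 1.52 × 10²⁴ = 1.48 × 10²⁵ s⁻¹.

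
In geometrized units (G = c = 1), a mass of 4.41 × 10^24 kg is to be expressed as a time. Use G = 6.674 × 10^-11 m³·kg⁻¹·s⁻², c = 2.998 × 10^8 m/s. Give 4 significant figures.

Mass → time via G/c³.
4.41 × 10^24 kg × (G/c³) = 1.092 × 10^-11 s

1.092 × 10^-11 s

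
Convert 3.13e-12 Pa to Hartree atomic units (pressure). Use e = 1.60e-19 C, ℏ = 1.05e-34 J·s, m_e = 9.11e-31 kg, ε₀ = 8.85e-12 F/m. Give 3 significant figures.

1.04e-25

atomic unit of pressure: P_au = E_h/a₀³ = m_e⁴e¹⁰/((4πε₀)⁵ℏ⁸) = 3.01e13 Pa.
3.13e-12 / 3.01e13 = 1.04e-25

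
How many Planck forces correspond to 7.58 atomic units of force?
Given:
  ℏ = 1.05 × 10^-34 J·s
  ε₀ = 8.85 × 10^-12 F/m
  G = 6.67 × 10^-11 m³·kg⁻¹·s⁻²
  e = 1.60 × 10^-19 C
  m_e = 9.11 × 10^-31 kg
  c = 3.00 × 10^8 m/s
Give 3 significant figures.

atomic unit of force: F_au = E_h/a₀ = m_e²e⁶/((4πε₀)³ℏ⁴) = 8.33 × 10^-8 N
Planck force: F_P = c⁴/G = 1.21 × 10^44 N
7.58 × 8.33 × 10^-8 / 1.21 × 10^44 = 5.20 × 10^-51

5.20 × 10^-51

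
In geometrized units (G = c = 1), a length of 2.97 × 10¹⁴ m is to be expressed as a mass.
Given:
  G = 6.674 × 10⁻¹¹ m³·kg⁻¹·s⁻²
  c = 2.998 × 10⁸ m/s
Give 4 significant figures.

Length → mass via c²/G.
2.97 × 10¹⁴ m × (c²/G) = 4.000 × 10⁴¹ kg

4.000 × 10⁴¹ kg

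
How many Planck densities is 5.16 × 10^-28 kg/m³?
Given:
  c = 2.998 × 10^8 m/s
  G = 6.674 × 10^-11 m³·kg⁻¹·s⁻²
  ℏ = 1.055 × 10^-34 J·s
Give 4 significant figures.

1.001 × 10^-124

Planck density: ρ_P = c⁵/(ℏG²) = 5.154 × 10^96 kg/m³.
5.16 × 10^-28 / 5.154 × 10^96 = 1.001 × 10^-124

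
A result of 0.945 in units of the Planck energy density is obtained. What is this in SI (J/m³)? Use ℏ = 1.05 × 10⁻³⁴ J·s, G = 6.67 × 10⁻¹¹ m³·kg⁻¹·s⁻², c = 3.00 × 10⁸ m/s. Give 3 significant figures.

One Planck energy density: u_P = c⁷/(ℏG²) = 4.68 × 10¹¹³ J/m³.
0.945 × 4.68 × 10¹¹³ J/m³ = 4.42 × 10¹¹³ J/m³

4.42 × 10¹¹³ J/m³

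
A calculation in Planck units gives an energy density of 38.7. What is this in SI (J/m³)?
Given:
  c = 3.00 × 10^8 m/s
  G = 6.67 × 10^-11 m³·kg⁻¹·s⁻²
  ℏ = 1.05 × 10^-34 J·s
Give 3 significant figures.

One Planck energy density: u_P = c⁷/(ℏG²) = 4.68 × 10^113 J/m³.
38.7 × 4.68 × 10^113 J/m³ = 1.81 × 10^115 J/m³

1.81 × 10^115 J/m³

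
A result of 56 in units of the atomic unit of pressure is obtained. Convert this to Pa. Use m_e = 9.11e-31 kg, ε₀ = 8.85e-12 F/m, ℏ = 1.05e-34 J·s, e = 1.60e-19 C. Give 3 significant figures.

One atomic unit of pressure: P_au = E_h/a₀³ = m_e⁴e¹⁰/((4πε₀)⁵ℏ⁸) = 3.01e13 Pa.
56 × 3.01e13 Pa = 1.69e15 Pa

1.69e15 Pa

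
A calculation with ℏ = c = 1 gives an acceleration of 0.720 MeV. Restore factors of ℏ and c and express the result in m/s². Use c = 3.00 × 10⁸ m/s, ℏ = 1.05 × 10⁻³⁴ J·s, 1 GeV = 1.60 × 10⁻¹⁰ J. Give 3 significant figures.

3.29 × 10²⁹ m/s²

Acceleration is [L]/[T]² = c·[E]/ℏ.
1 GeV → c/ℏ × (1 GeV in J) = 4.57 × 10³² m/s².
Convert the energy scale: 0.720 MeV = 7.20 × 10⁻⁴ GeV.
Result: 7.20 × 10⁻⁴ × 4.57 × 10³² = 3.29 × 10²⁹ m/s².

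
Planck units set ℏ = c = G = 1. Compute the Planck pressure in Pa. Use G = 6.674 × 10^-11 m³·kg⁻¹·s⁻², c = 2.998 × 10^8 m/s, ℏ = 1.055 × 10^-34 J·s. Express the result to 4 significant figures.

From ℏ = c = G = 1 the pressure scale is p_P = c⁷/(ℏG²).
  = 2.177 × 10^59 / 4.699 × 10^-55
  = 4.632 × 10^113 Pa

4.632 × 10^113 Pa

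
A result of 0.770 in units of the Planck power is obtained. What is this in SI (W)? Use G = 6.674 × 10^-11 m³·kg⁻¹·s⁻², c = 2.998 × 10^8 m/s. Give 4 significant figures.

2.794 × 10^52 W

One Planck power: P_P = c⁵/G = 3.629 × 10^52 W.
0.770 × 3.629 × 10^52 W = 2.794 × 10^52 W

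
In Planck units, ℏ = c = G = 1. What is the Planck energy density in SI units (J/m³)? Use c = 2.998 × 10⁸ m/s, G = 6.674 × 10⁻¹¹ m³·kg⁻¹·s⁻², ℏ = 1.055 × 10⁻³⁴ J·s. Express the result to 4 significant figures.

From ℏ = c = G = 1 the energy density scale is u_P = c⁷/(ℏG²).
  = 2.177 × 10⁵⁹ / 4.699 × 10⁻⁵⁵
  = 4.632 × 10¹¹³ J/m³

4.632 × 10¹¹³ J/m³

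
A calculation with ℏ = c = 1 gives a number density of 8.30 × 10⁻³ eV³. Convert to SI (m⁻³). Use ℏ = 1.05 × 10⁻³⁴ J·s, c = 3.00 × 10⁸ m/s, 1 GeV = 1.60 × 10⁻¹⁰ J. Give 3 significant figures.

Number density is [L]⁻³ = [E]³/(ℏc)³.
1 GeV³ → 1/(ℏc)³ × (1 GeV in J)³ = 1.31 × 10⁴⁷ m⁻³.
Convert the energy scale: 8.30 × 10⁻³ eV³ = 8.30 × 10⁻³⁰ GeV³.
Result: 8.30 × 10⁻³⁰ × 1.31 × 10⁴⁷ = 1.09 × 10¹⁸ m⁻³.

1.09 × 10¹⁸ m⁻³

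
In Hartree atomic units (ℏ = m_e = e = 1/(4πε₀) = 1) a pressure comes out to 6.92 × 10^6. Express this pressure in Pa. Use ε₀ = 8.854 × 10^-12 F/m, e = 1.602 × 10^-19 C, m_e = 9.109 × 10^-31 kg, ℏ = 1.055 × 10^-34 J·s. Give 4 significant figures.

2.027 × 10^20 Pa

One atomic unit of pressure: P_au = E_h/a₀³ = m_e⁴e¹⁰/((4πε₀)⁵ℏ⁸) = 2.929 × 10^13 Pa.
6.92 × 10^6 × 2.929 × 10^13 Pa = 2.027 × 10^20 Pa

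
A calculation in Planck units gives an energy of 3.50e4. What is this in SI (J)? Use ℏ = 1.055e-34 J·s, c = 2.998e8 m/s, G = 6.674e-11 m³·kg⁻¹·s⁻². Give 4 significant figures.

One Planck energy: E_P = √(ℏc⁵/G) = 1.957e9 J.
3.50e4 × 1.957e9 J = 6.848e13 J

6.848e13 J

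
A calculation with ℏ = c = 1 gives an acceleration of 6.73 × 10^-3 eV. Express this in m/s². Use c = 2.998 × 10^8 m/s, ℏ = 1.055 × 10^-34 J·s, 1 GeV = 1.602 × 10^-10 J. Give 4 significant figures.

3.064 × 10^21 m/s²

Acceleration is [L]/[T]² = c·[E]/ℏ.
1 GeV → c/ℏ × (1 GeV in J) = 4.552 × 10^32 m/s².
Convert the energy scale: 6.73 × 10^-3 eV = 6.73 × 10^-12 GeV.
Result: 6.73 × 10^-12 × 4.552 × 10^32 = 3.064 × 10^21 m/s².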